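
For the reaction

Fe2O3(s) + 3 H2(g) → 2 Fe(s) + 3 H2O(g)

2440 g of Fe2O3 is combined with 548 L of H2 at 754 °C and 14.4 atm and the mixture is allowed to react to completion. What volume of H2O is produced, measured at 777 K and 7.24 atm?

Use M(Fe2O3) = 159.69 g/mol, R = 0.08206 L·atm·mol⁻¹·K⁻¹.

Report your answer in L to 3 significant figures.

n(Fe2O3) = 2440 / 159.69 = 15.28 mol
n(H2) = PV/RT = (14.4 × 548) / (0.08206 × 1027.15) = 93.62 mol
For 15.28 mol Fe2O3, stoichiometry requires (3/1) × 15.28 = 45.84 mol H2; 93.62 mol is available, so Fe2O3 is limiting.
n(H2O) = (3/1) × 15.28 = 45.84 mol
V(H2O) = nRT/P = 45.84 × 0.08206 × 777 / 7.24 = 403.7 L

404 L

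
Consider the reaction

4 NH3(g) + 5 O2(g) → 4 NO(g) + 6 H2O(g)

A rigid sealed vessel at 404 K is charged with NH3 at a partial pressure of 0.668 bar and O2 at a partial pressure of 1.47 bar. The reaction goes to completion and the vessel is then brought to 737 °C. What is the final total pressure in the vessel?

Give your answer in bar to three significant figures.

At constant V, partial pressures at 404 K are proportional to moles, so apply stoichiometry directly to pressures.
P(O2) required for 0.668 bar of NH3 = (5/4) × 0.668 = 0.8350 bar; available 1.47 bar, so NH3 is limiting.
P(O2) remaining = 1.47 − (5/4) × 0.668 = 0.6350 bar
P(gaseous products) = (4+6)/4 × 0.668 = 1.670 bar
P_total at 404 K = 0.6350 + 1.670 = 2.305 bar
Scaling to 737 °C: P = 2.305 × 1010.15/404 = 5.763 bar

5.76 bar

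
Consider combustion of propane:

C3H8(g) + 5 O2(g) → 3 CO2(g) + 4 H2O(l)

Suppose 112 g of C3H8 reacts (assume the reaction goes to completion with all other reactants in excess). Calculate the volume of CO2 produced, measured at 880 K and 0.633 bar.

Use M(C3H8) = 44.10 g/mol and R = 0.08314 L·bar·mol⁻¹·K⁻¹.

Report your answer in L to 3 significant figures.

881 L

n(C3H8) = 112.0 / 44.10 = 2.540 mol
n(CO2) = (3/1) × 2.540 = 7.620 mol
V = nRT/P = 7.620 × 0.08314 × 880 / 0.633 = 880.7 L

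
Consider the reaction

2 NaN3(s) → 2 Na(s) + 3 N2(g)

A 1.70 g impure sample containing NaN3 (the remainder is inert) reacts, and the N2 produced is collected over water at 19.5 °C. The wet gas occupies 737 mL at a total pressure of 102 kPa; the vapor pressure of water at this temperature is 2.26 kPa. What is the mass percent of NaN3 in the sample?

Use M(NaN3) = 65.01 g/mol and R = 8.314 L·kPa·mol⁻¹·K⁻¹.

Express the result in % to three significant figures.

P(N2) = 102 − 2.26 = 99.74 kPa
n(N2) = PV/RT = (99.74 × 0.7370) / (8.314 × 292.65) = 0.03021 mol
n(NaN3) = (2/3) × 0.03021 = 0.02014 mol
m(NaN3) = 0.02014 × 65.01 = 1.309 g
%NaN3 = 1.309 / 1.70 × 100 = 77.00%

77.0 %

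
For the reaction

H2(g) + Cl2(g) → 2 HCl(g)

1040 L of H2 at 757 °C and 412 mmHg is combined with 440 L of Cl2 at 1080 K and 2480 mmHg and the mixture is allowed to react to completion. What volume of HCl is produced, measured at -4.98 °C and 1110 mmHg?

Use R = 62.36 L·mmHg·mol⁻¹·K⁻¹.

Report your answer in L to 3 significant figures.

201 L

n(H2) = PV/RT = (412 × 1040) / (62.36 × 1030.15) = 6.670 mol
n(Cl2) = PV/RT = (2480 × 440) / (62.36 × 1080) = 16.20 mol
For 6.670 mol H2, stoichiometry requires (1/1) × 6.670 = 6.670 mol Cl2; 16.20 mol is available, so H2 is limiting.
n(HCl) = (2/1) × 6.670 = 13.34 mol
V(HCl) = nRT/P = 13.34 × 62.36 × 268.17 / 1110 = 201.0 L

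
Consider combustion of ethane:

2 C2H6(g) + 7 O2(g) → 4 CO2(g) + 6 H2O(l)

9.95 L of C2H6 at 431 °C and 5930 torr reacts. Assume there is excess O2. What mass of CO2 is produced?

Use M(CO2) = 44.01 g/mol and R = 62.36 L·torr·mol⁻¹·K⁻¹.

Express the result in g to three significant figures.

n(C2H6) = PV/RT = (5930 × 9.95) / (62.36 × 704.15) = 1.344 mol
n(CO2) = (4/2) × 1.344 = 2.688 mol
m(CO2) = 2.688 × 44.01 = 118.3 g

118 g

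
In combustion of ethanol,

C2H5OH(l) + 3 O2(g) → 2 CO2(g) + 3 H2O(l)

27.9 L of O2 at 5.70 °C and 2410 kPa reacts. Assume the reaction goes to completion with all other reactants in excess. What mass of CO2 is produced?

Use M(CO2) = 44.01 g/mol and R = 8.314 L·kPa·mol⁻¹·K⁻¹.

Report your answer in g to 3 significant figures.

851 g

n(O2) = PV/RT = (2410 × 27.9) / (8.314 × 278.85) = 29.00 mol
n(CO2) = (2/3) × 29.00 = 19.33 mol
m(CO2) = 19.33 × 44.01 = 850.7 g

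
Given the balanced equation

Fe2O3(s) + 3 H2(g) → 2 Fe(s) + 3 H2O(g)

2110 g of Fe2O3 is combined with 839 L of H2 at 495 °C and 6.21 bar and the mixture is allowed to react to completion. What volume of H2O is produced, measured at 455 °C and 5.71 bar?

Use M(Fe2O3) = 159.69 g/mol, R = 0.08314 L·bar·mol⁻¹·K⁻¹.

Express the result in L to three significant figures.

n(Fe2O3) = 2110 / 159.69 = 13.21 mol
n(H2) = PV/RT = (6.21 × 839) / (0.08314 × 768.15) = 81.58 mol
For 13.21 mol Fe2O3, stoichiometry requires (3/1) × 13.21 = 39.63 mol H2; 81.58 mol is available, so Fe2O3 is limiting.
n(H2O) = (3/1) × 13.21 = 39.63 mol
V(H2O) = nRT/P = 39.63 × 0.08314 × 728.15 / 5.71 = 420.2 L

420 L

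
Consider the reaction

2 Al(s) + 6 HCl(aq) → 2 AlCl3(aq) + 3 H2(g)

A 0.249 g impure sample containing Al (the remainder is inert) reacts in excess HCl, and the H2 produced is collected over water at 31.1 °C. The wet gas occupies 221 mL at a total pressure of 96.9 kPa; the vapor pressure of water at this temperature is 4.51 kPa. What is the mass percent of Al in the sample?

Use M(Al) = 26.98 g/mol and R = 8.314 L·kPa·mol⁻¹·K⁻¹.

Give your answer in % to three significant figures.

58.3 %

P(H2) = 96.9 − 4.51 = 92.39 kPa
n(H2) = PV/RT = (92.39 × 0.2210) / (8.314 × 304.25) = 0.008072 mol
n(Al) = (2/3) × 0.008072 = 0.005381 mol
m(Al) = 0.005381 × 26.98 = 0.1452 g
%Al = 0.1452 / 0.249 × 100 = 58.31%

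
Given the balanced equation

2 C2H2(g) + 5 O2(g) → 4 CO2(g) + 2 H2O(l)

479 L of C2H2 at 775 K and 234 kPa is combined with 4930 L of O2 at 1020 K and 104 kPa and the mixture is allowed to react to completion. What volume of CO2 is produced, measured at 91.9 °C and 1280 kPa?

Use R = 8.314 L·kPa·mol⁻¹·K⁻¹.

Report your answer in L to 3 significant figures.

n(C2H2) = PV/RT = (234 × 479) / (8.314 × 775) = 17.40 mol
n(O2) = PV/RT = (104 × 4930) / (8.314 × 1020) = 60.46 mol
For 17.40 mol C2H2, stoichiometry requires (5/2) × 17.40 = 43.50 mol O2; 60.46 mol is available, so C2H2 is limiting.
n(CO2) = (4/2) × 17.40 = 34.80 mol
V(CO2) = nRT/P = 34.80 × 8.314 × 365.05 / 1280 = 82.51 L

82.5 L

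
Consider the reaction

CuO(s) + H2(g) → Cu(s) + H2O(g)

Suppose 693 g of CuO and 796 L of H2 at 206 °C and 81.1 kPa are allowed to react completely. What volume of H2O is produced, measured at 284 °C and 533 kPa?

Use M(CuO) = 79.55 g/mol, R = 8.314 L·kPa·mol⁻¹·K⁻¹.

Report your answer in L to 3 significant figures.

75.7 L

n(CuO) = 693 / 79.55 = 8.712 mol
n(H2) = PV/RT = (81.1 × 796) / (8.314 × 479.15) = 16.21 mol
For 8.712 mol CuO, stoichiometry requires (1/1) × 8.712 = 8.712 mol H2; 16.21 mol is available, so CuO is limiting.
n(H2O) = (1/1) × 8.712 = 8.712 mol
V(H2O) = nRT/P = 8.712 × 8.314 × 557.15 / 533 = 75.71 L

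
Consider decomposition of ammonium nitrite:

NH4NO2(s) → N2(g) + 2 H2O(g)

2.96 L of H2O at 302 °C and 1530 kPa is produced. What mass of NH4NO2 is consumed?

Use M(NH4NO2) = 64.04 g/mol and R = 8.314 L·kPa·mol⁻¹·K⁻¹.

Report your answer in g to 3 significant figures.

30.3 g

n(H2O) = PV/RT = (1530 × 2.96) / (8.314 × 575.15) = 0.9471 mol
n(NH4NO2) = (1/2) × 0.9471 = 0.4736 mol
m(NH4NO2) = 0.4736 × 64.04 = 30.33 g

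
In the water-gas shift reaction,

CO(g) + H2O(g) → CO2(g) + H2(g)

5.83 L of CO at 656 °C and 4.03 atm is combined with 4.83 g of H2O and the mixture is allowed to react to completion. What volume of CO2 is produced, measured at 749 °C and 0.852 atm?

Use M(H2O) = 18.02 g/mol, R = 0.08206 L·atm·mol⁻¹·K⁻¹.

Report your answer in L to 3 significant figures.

26.4 L

n(CO) = PV/RT = (4.03 × 5.83) / (0.08206 × 929.15) = 0.3081 mol
n(H2O) = 4.83 / 18.02 = 0.2680 mol
For 0.3081 mol CO, stoichiometry requires (1/1) × 0.3081 = 0.3081 mol H2O; 0.2680 mol is available, so H2O is limiting.
n(CO2) = (1/1) × 0.2680 = 0.2680 mol
V(CO2) = nRT/P = 0.2680 × 0.08206 × 1022.15 / 0.852 = 26.38 L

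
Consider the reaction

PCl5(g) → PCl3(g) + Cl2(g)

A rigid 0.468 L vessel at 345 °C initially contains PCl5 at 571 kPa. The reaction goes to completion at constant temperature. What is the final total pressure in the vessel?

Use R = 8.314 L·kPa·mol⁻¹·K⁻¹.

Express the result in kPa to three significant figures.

1140 kPa

Since T and V are fixed, P_final/P_initial = n_final/n_initial = 2/1.
P_final = (2/1) × 571 = 1142 kPa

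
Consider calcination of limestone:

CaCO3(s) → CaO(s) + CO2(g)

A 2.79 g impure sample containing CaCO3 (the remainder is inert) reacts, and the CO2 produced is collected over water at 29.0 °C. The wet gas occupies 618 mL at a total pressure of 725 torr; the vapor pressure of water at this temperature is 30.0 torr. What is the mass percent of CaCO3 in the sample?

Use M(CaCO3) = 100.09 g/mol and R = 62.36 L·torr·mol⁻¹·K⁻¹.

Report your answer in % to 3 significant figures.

P(CO2) = 725 − 30.0 = 695.0 torr
n(CO2) = PV/RT = (695.0 × 0.6180) / (62.36 × 302.15) = 0.02280 mol
n(CaCO3) = (1/1) × 0.02280 = 0.02280 mol
m(CaCO3) = 0.02280 × 100.09 = 2.282 g
%CaCO3 = 2.282 / 2.79 × 100 = 81.79%

81.8 %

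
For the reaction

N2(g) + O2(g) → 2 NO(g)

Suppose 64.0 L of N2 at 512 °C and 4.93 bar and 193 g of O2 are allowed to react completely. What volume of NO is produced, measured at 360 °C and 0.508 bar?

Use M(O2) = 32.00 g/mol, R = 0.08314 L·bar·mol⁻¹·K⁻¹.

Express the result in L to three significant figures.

n(N2) = PV/RT = (4.93 × 64.0) / (0.08314 × 785.15) = 4.834 mol
n(O2) = 193 / 32.00 = 6.031 mol
For 4.834 mol N2, stoichiometry requires (1/1) × 4.834 = 4.834 mol O2; 6.031 mol is available, so N2 is limiting.
n(NO) = (2/1) × 4.834 = 9.668 mol
V(NO) = nRT/P = 9.668 × 0.08314 × 633.15 / 0.508 = 1002 L

1000 L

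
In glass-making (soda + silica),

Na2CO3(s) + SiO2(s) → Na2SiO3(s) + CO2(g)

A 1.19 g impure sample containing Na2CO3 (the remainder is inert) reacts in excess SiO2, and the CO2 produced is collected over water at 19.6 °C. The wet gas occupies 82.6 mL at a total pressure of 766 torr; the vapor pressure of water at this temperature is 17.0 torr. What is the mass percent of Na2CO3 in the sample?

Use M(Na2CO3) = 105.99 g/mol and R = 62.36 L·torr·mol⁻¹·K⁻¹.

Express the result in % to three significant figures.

30.2 %

P(CO2) = 766 − 17.0 = 749.0 torr
n(CO2) = PV/RT = (749.0 × 0.08260) / (62.36 × 292.75) = 0.003389 mol
n(Na2CO3) = (1/1) × 0.003389 = 0.003389 mol
m(Na2CO3) = 0.003389 × 105.99 = 0.3592 g
%Na2CO3 = 0.3592 / 1.19 × 100 = 30.18%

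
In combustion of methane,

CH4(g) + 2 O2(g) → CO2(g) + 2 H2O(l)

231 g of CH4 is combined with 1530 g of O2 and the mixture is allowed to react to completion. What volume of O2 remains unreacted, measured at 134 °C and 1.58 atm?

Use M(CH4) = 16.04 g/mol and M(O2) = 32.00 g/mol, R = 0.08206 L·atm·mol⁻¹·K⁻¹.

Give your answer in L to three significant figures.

n(CH4) = 231 / 16.04 = 14.40 mol
n(O2) = 1530 / 32.00 = 47.81 mol
For 14.40 mol CH4, stoichiometry requires (2/1) × 14.40 = 28.80 mol O2; 47.81 mol is available, so CH4 is limiting.
n(O2) consumed = (2/1) × 14.40 = 28.80 mol; remaining = 47.81 − 28.80 = 19.01 mol
V(O2) = nRT/P = 19.01 × 0.08206 × 407.15 / 1.58 = 402.0 L

402 L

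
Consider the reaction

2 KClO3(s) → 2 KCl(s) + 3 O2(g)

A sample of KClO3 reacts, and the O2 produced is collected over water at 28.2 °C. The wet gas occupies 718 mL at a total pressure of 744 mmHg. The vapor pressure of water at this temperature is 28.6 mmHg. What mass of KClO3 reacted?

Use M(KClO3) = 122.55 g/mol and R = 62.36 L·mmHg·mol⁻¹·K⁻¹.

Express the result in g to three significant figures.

P(O2) = 744 − 28.6 = 715.4 mmHg
n(O2) = PV/RT = (715.4 × 0.7180) / (62.36 × 301.35) = 0.02733 mol
n(KClO3) = (2/3) × 0.02733 = 0.01822 mol
m(KClO3) = 0.01822 × 122.55 = 2.233 g

2.23 g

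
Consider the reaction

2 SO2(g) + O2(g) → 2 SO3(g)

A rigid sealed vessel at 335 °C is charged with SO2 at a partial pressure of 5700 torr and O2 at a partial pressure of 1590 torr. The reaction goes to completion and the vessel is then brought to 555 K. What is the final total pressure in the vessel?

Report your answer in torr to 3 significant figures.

5200 torr

At constant V, partial pressures at 335 °C are proportional to moles, so apply stoichiometry directly to pressures.
P(O2) required for 5700 torr of SO2 = (1/2) × 5700 = 2850 torr; available 1590 torr, so O2 is limiting.
P(SO2) remaining = 5700 − (2/1) × 1590 = 2520 torr
P(gaseous products) = (2)/1 × 1590 = 3180 torr
P_total at 335 °C = 2520 + 3180 = 5700 torr
Scaling to 555 K: P = 5700 × 555/608.15 = 5202 torr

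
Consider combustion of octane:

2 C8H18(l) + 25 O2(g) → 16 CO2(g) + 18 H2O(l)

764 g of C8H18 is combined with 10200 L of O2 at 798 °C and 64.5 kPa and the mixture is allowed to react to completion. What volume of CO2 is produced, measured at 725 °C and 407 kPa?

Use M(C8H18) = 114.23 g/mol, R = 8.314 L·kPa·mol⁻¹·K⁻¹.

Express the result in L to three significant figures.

n(C8H18) = 764 / 114.23 = 6.688 mol
n(O2) = PV/RT = (64.5 × 10200) / (8.314 × 1071.15) = 73.88 mol
For 6.688 mol C8H18, stoichiometry requires (25/2) × 6.688 = 83.60 mol O2; 73.88 mol is available, so O2 is limiting.
n(CO2) = (16/25) × 73.88 = 47.28 mol
V(CO2) = nRT/P = 47.28 × 8.314 × 998.15 / 407 = 964.0 L

964 L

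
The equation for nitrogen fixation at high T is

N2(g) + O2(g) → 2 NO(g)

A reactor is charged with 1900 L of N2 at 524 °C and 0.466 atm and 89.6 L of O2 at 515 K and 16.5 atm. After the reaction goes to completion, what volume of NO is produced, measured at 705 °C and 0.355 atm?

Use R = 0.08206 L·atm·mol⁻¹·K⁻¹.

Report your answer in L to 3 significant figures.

6120 L

n(N2) = PV/RT = (0.466 × 1900) / (0.08206 × 797.15) = 13.54 mol
n(O2) = PV/RT = (16.5 × 89.6) / (0.08206 × 515) = 34.98 mol
For 13.54 mol N2, stoichiometry requires (1/1) × 13.54 = 13.54 mol O2; 34.98 mol is available, so N2 is limiting.
n(NO) = (2/1) × 13.54 = 27.08 mol
V(NO) = nRT/P = 27.08 × 0.08206 × 978.15 / 0.355 = 6123 L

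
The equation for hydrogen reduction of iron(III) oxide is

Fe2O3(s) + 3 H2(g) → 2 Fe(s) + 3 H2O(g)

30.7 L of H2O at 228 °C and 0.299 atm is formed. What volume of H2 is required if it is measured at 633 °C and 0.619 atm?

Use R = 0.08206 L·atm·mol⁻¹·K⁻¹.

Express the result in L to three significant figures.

26.8 L

n(H2O) = PV/RT = (0.299 × 30.7) / (0.08206 × 501.15) = 0.2232 mol
n(H2) = (3/3) × 0.2232 = 0.2232 mol
V = nRT/P = 0.2232 × 0.08206 × 906.15 / 0.619 = 26.81 L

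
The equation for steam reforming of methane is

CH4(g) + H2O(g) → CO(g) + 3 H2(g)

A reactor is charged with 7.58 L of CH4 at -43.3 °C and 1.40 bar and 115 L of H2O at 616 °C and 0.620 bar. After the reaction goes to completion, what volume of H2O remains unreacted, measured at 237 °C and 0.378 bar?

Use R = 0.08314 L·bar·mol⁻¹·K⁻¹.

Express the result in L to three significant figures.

n(CH4) = PV/RT = (1.40 × 7.58) / (0.08314 × 229.85) = 0.5553 mol
n(H2O) = PV/RT = (0.620 × 115) / (0.08314 × 889.15) = 0.9645 mol
For 0.5553 mol CH4, stoichiometry requires (1/1) × 0.5553 = 0.5553 mol H2O; 0.9645 mol is available, so CH4 is limiting.
n(H2O) consumed = (1/1) × 0.5553 = 0.5553 mol; remaining = 0.9645 − 0.5553 = 0.4092 mol
V(H2O) = nRT/P = 0.4092 × 0.08314 × 510.15 / 0.378 = 45.91 L

45.9 L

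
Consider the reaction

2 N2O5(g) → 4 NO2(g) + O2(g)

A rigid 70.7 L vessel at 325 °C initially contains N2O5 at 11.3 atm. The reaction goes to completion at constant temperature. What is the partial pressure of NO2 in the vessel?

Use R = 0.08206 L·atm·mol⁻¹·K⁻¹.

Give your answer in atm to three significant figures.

n(N2O5)₀ = PV/RT = (11.3 × 70.7) / (0.08206 × 598.15) = 16.28 mol
n(NO2) = (4/2) × 16.28 = 32.56 mol
P(NO2) = nRT/V = 32.56 × 0.08206 × 598.15 / 70.7 = 22.61 atm

22.6 atm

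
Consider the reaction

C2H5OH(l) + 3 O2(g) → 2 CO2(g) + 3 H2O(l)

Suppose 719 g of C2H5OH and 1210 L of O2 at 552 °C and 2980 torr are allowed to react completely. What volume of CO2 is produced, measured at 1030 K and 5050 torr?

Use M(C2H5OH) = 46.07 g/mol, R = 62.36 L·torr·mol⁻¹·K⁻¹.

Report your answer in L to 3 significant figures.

n(C2H5OH) = 719 / 46.07 = 15.61 mol
n(O2) = PV/RT = (2980 × 1210) / (62.36 × 825.15) = 70.07 mol
For 15.61 mol C2H5OH, stoichiometry requires (3/1) × 15.61 = 46.83 mol O2; 70.07 mol is available, so C2H5OH is limiting.
n(CO2) = (2/1) × 15.61 = 31.22 mol
V(CO2) = nRT/P = 31.22 × 62.36 × 1030 / 5050 = 397.1 L

397 L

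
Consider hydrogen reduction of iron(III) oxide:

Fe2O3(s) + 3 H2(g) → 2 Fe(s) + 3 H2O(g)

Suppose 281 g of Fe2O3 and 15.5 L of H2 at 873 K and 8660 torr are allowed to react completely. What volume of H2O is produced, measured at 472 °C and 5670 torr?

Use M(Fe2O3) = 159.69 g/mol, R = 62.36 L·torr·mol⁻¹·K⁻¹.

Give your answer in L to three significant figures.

n(Fe2O3) = 281 / 159.69 = 1.760 mol
n(H2) = PV/RT = (8660 × 15.5) / (62.36 × 873) = 2.466 mol
For 1.760 mol Fe2O3, stoichiometry requires (3/1) × 1.760 = 5.280 mol H2; 2.466 mol is available, so H2 is limiting.
n(H2O) = (3/3) × 2.466 = 2.466 mol
V(H2O) = nRT/P = 2.466 × 62.36 × 745.15 / 5670 = 20.21 L

20.2 L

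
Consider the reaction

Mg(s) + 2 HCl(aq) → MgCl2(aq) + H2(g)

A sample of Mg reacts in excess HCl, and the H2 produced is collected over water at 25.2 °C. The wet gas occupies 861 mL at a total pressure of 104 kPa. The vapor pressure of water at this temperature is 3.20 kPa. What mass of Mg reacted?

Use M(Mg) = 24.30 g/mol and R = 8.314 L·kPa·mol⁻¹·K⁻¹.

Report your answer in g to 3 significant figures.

P(H2) = 104 − 3.20 = 100.8 kPa
n(H2) = PV/RT = (100.8 × 0.8610) / (8.314 × 298.35) = 0.03499 mol
n(Mg) = (1/1) × 0.03499 = 0.03499 mol
m(Mg) = 0.03499 × 24.30 = 0.8503 g

0.850 g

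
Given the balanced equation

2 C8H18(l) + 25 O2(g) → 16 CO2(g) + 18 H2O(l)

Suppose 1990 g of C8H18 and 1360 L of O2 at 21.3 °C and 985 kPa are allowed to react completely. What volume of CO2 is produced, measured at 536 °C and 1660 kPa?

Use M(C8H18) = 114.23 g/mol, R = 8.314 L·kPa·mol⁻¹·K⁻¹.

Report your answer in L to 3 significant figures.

n(C8H18) = 1990 / 114.23 = 17.42 mol
n(O2) = PV/RT = (985 × 1360) / (8.314 × 294.45) = 547.2 mol
For 17.42 mol C8H18, stoichiometry requires (25/2) × 17.42 = 217.8 mol O2; 547.2 mol is available, so C8H18 is limiting.
n(CO2) = (16/2) × 17.42 = 139.4 mol
V(CO2) = nRT/P = 139.4 × 8.314 × 809.15 / 1660 = 564.9 L

565 L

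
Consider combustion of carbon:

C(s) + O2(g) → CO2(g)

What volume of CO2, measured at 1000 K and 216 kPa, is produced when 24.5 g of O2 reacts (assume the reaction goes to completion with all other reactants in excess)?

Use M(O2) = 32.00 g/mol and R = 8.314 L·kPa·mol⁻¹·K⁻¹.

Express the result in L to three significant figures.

29.5 L

n(O2) = 24.50 / 32.00 = 0.7656 mol
n(CO2) = (1/1) × 0.7656 = 0.7656 mol
V = nRT/P = 0.7656 × 8.314 × 1000 / 216 = 29.47 L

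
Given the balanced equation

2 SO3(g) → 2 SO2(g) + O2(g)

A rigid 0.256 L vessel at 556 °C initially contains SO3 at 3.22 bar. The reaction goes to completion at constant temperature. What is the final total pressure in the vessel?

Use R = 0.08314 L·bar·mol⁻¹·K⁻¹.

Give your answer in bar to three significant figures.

At constant T and V, P ∝ n(gas): 2 mol gas → 3 mol gas.
P_final = (3/2) × 3.22 = 4.830 bar

4.83 bar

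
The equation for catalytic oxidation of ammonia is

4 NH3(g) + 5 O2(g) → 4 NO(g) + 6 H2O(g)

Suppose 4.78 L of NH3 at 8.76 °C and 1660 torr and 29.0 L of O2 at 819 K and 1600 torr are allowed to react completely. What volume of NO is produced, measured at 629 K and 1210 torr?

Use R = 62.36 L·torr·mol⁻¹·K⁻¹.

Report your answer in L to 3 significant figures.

n(NH3) = PV/RT = (1660 × 4.78) / (62.36 × 281.91) = 0.4514 mol
n(O2) = PV/RT = (1600 × 29.0) / (62.36 × 819) = 0.9085 mol
For 0.4514 mol NH3, stoichiometry requires (5/4) × 0.4514 = 0.5643 mol O2; 0.9085 mol is available, so NH3 is limiting.
n(NO) = (4/4) × 0.4514 = 0.4514 mol
V(NO) = nRT/P = 0.4514 × 62.36 × 629 / 1210 = 14.63 L

14.6 L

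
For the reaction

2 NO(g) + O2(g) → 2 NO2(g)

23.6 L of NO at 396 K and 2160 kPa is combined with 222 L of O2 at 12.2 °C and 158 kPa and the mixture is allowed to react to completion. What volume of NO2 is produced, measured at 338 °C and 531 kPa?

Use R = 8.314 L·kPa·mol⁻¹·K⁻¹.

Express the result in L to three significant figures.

n(NO) = PV/RT = (2160 × 23.6) / (8.314 × 396) = 15.48 mol
n(O2) = PV/RT = (158 × 222) / (8.314 × 285.35) = 14.79 mol
For 15.48 mol NO, stoichiometry requires (1/2) × 15.48 = 7.740 mol O2; 14.79 mol is available, so NO is limiting.
n(NO2) = (2/2) × 15.48 = 15.48 mol
V(NO2) = nRT/P = 15.48 × 8.314 × 611.15 / 531 = 148.1 L

148 L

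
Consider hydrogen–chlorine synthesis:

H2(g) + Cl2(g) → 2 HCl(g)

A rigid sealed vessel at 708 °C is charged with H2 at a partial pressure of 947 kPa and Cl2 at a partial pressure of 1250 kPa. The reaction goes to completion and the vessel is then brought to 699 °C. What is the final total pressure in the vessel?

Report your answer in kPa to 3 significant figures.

2180 kPa

Because the vessel is rigid and T is held at 708 °C, work the stoichiometry in partial pressures (P_i = n_iRT/V).
P(Cl2) required for 947 kPa of H2 = (1/1) × 947 = 947.0 kPa; available 1250 kPa, so H2 is limiting.
P(Cl2) remaining = 1250 − (1/1) × 947 = 303.0 kPa
P(gaseous products) = (2)/1 × 947 = 1894 kPa
P_total at 708 °C = 303.0 + 1894 = 2197 kPa
Scaling to 699 °C: P = 2197 × 972.15/981.15 = 2177 kPa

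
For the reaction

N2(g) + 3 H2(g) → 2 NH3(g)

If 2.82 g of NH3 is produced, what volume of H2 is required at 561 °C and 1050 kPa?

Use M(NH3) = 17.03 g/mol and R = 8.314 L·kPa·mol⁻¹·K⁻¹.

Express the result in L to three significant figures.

n(NH3) = 2.820 / 17.03 = 0.1656 mol
n(H2) = (3/2) × 0.1656 = 0.2484 mol
V = nRT/P = 0.2484 × 8.314 × 834.15 / 1050 = 1.641 L

1.64 L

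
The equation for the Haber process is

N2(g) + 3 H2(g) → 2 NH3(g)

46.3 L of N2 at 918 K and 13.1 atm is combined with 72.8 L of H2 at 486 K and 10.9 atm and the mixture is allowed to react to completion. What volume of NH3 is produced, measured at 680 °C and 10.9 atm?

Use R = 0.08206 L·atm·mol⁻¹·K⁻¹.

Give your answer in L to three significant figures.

95.2 L

n(N2) = PV/RT = (13.1 × 46.3) / (0.08206 × 918) = 8.052 mol
n(H2) = PV/RT = (10.9 × 72.8) / (0.08206 × 486) = 19.90 mol
For 8.052 mol N2, stoichiometry requires (3/1) × 8.052 = 24.16 mol H2; 19.90 mol is available, so H2 is limiting.
n(NH3) = (2/3) × 19.90 = 13.27 mol
V(NH3) = nRT/P = 13.27 × 0.08206 × 953.15 / 10.9 = 95.22 L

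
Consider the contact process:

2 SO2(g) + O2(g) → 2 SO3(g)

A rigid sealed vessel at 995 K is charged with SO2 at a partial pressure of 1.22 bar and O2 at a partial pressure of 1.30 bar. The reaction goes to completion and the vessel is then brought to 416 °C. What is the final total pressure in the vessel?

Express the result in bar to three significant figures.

1.32 bar

Because the vessel is rigid and T is held at 995 K, work the stoichiometry in partial pressures (P_i = n_iRT/V).
P(O2) required for 1.22 bar of SO2 = (1/2) × 1.22 = 0.6100 bar; available 1.30 bar, so SO2 is limiting.
P(O2) remaining = 1.30 − (1/2) × 1.22 = 0.6900 bar
P(gaseous products) = (2)/2 × 1.22 = 1.220 bar
P_total at 995 K = 0.6900 + 1.220 = 1.910 bar
Scaling to 416 °C: P = 1.910 × 689.15/995 = 1.323 bar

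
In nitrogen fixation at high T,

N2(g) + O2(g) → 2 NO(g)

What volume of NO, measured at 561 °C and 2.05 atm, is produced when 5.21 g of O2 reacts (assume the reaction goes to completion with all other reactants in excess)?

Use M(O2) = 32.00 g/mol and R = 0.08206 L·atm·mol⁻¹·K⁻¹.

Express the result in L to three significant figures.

n(O2) = 5.210 / 32.00 = 0.1628 mol
n(NO) = (2/1) × 0.1628 = 0.3256 mol
V = nRT/P = 0.3256 × 0.08206 × 834.15 / 2.05 = 10.87 L

10.9 L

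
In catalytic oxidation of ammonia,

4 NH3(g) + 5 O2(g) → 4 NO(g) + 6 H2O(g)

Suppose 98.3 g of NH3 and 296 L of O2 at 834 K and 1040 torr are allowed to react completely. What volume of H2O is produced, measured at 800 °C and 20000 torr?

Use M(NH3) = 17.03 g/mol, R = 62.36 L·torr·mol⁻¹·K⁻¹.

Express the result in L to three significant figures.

n(NH3) = 98.3 / 17.03 = 5.772 mol
n(O2) = PV/RT = (1040 × 296) / (62.36 × 834) = 5.919 mol
For 5.772 mol NH3, stoichiometry requires (5/4) × 5.772 = 7.215 mol O2; 5.919 mol is available, so O2 is limiting.
n(H2O) = (6/5) × 5.919 = 7.103 mol
V(H2O) = nRT/P = 7.103 × 62.36 × 1073.15 / 20000 = 23.77 L

23.8 L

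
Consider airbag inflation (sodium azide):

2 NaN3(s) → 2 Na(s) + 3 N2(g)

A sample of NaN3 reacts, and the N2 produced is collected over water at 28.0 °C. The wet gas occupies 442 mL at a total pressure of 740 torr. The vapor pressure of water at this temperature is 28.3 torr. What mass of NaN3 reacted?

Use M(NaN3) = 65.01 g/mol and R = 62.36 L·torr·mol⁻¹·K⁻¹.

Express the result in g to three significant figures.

0.726 g

P(N2) = 740 − 28.3 = 711.7 torr
n(N2) = PV/RT = (711.7 × 0.4420) / (62.36 × 301.15) = 0.01675 mol
n(NaN3) = (2/3) × 0.01675 = 0.01117 mol
m(NaN3) = 0.01117 × 65.01 = 0.7262 g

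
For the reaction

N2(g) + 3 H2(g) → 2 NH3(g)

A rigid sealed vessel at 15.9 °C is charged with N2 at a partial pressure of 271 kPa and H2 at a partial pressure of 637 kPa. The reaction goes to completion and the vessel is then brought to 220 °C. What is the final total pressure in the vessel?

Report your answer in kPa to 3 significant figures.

At constant V, partial pressures at 15.9 °C are proportional to moles, so apply stoichiometry directly to pressures.
P(H2) required for 271 kPa of N2 = (3/1) × 271 = 813.0 kPa; available 637 kPa, so H2 is limiting.
P(N2) remaining = 271 − (1/3) × 637 = 58.67 kPa
P(gaseous products) = (2)/3 × 637 = 424.7 kPa
P_total at 15.9 °C = 58.67 + 424.7 = 483.4 kPa
Scaling to 220 °C: P = 483.4 × 493.15/289.05 = 824.7 kPa

825 kPa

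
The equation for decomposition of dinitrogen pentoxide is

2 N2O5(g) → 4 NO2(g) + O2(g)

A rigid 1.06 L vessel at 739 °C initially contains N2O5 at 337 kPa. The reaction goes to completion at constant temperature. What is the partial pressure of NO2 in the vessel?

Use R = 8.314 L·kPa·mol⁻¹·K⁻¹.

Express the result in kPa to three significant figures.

674 kPa

n(N2O5)₀ = PV/RT = (337 × 1.06) / (8.314 × 1012.15) = 0.04245 mol
n(NO2) = (4/2) × 0.04245 = 0.08490 mol
P(NO2) = nRT/V = 0.08490 × 8.314 × 1012.15 / 1.06 = 674.0 kPa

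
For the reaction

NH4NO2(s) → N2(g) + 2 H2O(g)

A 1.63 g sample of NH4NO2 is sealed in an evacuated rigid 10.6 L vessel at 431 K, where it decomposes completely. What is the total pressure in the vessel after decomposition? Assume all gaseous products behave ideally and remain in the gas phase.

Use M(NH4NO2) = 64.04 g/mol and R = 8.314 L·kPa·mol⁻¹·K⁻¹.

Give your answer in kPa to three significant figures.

n(NH4NO2) = 1.63 / 64.04 = 0.02545 mol
n(gas produced) = (3/1) × 0.02545 = 0.07635 mol
P = nRT/V = 0.07635 × 8.314 × 431 / 10.6 = 25.81 kPa

25.8 kPa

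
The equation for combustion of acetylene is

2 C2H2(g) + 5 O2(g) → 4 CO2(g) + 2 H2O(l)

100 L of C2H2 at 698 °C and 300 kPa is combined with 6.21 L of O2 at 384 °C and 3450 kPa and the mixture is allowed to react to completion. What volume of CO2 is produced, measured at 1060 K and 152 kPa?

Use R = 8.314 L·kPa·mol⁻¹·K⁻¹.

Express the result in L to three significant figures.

n(C2H2) = PV/RT = (300 × 100) / (8.314 × 971.15) = 3.716 mol
n(O2) = PV/RT = (3450 × 6.21) / (8.314 × 657.15) = 3.921 mol
For 3.716 mol C2H2, stoichiometry requires (5/2) × 3.716 = 9.290 mol O2; 3.921 mol is available, so O2 is limiting.
n(CO2) = (4/5) × 3.921 = 3.137 mol
V(CO2) = nRT/P = 3.137 × 8.314 × 1060 / 152 = 181.9 L

182 L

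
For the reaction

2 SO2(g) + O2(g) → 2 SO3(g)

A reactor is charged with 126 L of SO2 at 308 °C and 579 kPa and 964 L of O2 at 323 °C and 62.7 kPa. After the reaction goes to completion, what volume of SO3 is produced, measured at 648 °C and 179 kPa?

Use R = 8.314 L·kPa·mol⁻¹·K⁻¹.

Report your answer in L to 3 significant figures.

646 L

n(SO2) = PV/RT = (579 × 126) / (8.314 × 581.15) = 15.10 mol
n(O2) = PV/RT = (62.7 × 964) / (8.314 × 596.15) = 12.19 mol
For 15.10 mol SO2, stoichiometry requires (1/2) × 15.10 = 7.550 mol O2; 12.19 mol is available, so SO2 is limiting.
n(SO3) = (2/2) × 15.10 = 15.10 mol
V(SO3) = nRT/P = 15.10 × 8.314 × 921.15 / 179 = 646.0 L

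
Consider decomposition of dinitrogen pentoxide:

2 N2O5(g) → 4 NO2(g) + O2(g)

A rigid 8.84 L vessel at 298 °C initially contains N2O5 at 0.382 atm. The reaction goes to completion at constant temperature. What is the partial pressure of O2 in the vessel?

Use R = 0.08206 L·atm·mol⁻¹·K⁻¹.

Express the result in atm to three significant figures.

0.191 atm

n(N2O5)₀ = PV/RT = (0.382 × 8.84) / (0.08206 × 571.15) = 0.07205 mol
n(O2) = (1/2) × 0.07205 = 0.03603 mol
P(O2) = nRT/V = 0.03603 × 0.08206 × 571.15 / 8.84 = 0.1910 atm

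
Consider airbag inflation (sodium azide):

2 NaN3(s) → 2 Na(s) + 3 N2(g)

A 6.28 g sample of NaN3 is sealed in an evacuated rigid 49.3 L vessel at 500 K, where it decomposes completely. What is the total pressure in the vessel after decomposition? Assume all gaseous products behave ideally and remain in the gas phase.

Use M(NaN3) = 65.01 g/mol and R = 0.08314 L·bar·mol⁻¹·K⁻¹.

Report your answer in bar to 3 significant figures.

0.122 bar

n(NaN3) = 6.28 / 65.01 = 0.09660 mol
n(gas produced) = (3/2) × 0.09660 = 0.1449 mol
P = nRT/V = 0.1449 × 0.08314 × 500 / 49.3 = 0.1222 bar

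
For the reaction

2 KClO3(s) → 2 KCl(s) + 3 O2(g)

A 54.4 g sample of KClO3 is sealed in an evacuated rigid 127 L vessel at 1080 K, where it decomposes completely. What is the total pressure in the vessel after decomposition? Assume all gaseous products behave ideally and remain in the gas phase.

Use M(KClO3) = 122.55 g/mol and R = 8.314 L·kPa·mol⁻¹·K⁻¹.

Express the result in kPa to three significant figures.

n(KClO3) = 54.4 / 122.55 = 0.4439 mol
n(gas produced) = (3/2) × 0.4439 = 0.6659 mol
P = nRT/V = 0.6659 × 8.314 × 1080 / 127 = 47.08 kPa

47.1 kPa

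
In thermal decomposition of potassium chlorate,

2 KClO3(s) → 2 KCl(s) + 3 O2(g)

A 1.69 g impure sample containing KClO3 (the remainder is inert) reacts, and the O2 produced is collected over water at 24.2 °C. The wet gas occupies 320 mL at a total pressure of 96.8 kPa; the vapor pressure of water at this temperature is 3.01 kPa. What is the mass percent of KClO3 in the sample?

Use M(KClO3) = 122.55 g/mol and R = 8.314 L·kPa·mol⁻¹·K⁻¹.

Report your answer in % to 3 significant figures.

P(O2) = 96.8 − 3.01 = 93.79 kPa
n(O2) = PV/RT = (93.79 × 0.3200) / (8.314 × 297.35) = 0.01214 mol
n(KClO3) = (2/3) × 0.01214 = 0.008093 mol
m(KClO3) = 0.008093 × 122.55 = 0.9918 g
%KClO3 = 0.9918 / 1.69 × 100 = 58.69%

58.7 %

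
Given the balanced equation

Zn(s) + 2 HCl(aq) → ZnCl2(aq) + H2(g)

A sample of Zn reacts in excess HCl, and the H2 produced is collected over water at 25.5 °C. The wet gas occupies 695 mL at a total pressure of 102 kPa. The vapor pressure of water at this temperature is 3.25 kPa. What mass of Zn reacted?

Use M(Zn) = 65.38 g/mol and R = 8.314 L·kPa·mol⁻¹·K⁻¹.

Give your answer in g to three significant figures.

1.81 g

P(H2) = 102 − 3.25 = 98.75 kPa
n(H2) = PV/RT = (98.75 × 0.6950) / (8.314 × 298.65) = 0.02764 mol
n(Zn) = (1/1) × 0.02764 = 0.02764 mol
m(Zn) = 0.02764 × 65.38 = 1.807 g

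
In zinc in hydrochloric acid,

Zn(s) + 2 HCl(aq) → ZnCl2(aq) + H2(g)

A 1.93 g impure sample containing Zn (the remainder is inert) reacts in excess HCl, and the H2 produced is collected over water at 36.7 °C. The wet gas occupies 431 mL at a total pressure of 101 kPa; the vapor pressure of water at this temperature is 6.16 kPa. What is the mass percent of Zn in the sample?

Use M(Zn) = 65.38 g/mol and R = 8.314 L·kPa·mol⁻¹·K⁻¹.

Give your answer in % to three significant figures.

53.8 %

P(H2) = 101 − 6.16 = 94.84 kPa
n(H2) = PV/RT = (94.84 × 0.4310) / (8.314 × 309.85) = 0.01587 mol
n(Zn) = (1/1) × 0.01587 = 0.01587 mol
m(Zn) = 0.01587 × 65.38 = 1.038 g
%Zn = 1.038 / 1.93 × 100 = 53.78%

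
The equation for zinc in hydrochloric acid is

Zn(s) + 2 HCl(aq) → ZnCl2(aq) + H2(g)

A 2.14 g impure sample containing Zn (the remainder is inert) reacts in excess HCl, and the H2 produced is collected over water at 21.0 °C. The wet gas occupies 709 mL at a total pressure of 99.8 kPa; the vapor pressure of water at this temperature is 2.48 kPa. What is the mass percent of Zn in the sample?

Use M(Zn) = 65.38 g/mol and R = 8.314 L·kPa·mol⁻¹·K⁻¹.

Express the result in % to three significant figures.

86.2 %

P(H2) = 99.8 − 2.48 = 97.32 kPa
n(H2) = PV/RT = (97.32 × 0.7090) / (8.314 × 294.15) = 0.02821 mol
n(Zn) = (1/1) × 0.02821 = 0.02821 mol
m(Zn) = 0.02821 × 65.38 = 1.844 g
%Zn = 1.844 / 2.14 × 100 = 86.17%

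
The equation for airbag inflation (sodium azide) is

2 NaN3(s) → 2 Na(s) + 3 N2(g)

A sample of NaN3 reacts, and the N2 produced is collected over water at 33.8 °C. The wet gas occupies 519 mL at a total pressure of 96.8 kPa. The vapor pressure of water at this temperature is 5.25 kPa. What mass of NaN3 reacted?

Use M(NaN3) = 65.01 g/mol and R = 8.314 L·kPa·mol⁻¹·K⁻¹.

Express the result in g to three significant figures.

P(N2) = 96.8 − 5.25 = 91.55 kPa
n(N2) = PV/RT = (91.55 × 0.5190) / (8.314 × 306.95) = 0.01862 mol
n(NaN3) = (2/3) × 0.01862 = 0.01241 mol
m(NaN3) = 0.01241 × 65.01 = 0.8068 g

0.807 g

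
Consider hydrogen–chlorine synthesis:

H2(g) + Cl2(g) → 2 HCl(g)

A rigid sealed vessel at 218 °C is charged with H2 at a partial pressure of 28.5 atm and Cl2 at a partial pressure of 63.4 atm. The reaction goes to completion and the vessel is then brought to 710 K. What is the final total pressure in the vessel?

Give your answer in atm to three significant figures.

Because the vessel is rigid and T is held at 218 °C, work the stoichiometry in partial pressures (P_i = n_iRT/V).
P(Cl2) required for 28.5 atm of H2 = (1/1) × 28.5 = 28.50 atm; available 63.4 atm, so H2 is limiting.
P(Cl2) remaining = 63.4 − (1/1) × 28.5 = 34.90 atm
P(gaseous products) = (2)/1 × 28.5 = 57.00 atm
P_total at 218 °C = 34.90 + 57.00 = 91.90 atm
Scaling to 710 K: P = 91.90 × 710/491.15 = 132.8 atm

133 atm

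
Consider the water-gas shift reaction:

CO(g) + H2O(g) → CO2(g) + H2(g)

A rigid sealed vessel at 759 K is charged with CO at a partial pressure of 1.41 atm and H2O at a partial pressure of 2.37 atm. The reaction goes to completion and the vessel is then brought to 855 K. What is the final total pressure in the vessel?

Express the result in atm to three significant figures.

4.26 atm

With V and T fixed, P_i ∝ n_i, so the mole ratios apply directly to partial pressures at 759 K.
P(H2O) required for 1.41 atm of CO = (1/1) × 1.41 = 1.410 atm; available 2.37 atm, so CO is limiting.
P(H2O) remaining = 2.37 − (1/1) × 1.41 = 0.9600 atm
P(gaseous products) = (1+1)/1 × 1.41 = 2.820 atm
P_total at 759 K = 0.9600 + 2.820 = 3.780 atm
Scaling to 855 K: P = 3.780 × 855/759 = 4.258 atm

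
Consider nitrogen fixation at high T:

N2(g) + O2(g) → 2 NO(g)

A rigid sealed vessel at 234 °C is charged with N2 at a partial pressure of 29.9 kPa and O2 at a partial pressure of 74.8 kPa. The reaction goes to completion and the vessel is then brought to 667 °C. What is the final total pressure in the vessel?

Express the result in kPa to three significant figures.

194 kPa

With V and T fixed, P_i ∝ n_i, so the mole ratios apply directly to partial pressures at 234 °C.
P(O2) required for 29.9 kPa of N2 = (1/1) × 29.9 = 29.90 kPa; available 74.8 kPa, so N2 is limiting.
P(O2) remaining = 74.8 − (1/1) × 29.9 = 44.90 kPa
P(gaseous products) = (2)/1 × 29.9 = 59.80 kPa
P_total at 234 °C = 44.90 + 59.80 = 104.7 kPa
Scaling to 667 °C: P = 104.7 × 940.15/507.15 = 194.1 kPa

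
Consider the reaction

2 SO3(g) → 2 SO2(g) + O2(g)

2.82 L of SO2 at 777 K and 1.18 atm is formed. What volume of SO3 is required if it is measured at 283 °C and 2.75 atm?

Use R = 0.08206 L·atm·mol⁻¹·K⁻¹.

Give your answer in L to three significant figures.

n(SO2) = PV/RT = (1.18 × 2.82) / (0.08206 × 777) = 0.05219 mol
n(SO3) = (2/2) × 0.05219 = 0.05219 mol
V = nRT/P = 0.05219 × 0.08206 × 556.15 / 2.75 = 0.8661 L

0.866 L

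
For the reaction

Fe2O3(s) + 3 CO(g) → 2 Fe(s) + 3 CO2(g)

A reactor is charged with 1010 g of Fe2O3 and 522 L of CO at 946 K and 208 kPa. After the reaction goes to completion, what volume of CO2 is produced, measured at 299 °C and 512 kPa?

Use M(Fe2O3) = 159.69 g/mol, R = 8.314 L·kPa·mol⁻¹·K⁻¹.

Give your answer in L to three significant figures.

128 L

n(Fe2O3) = 1010 / 159.69 = 6.325 mol
n(CO) = PV/RT = (208 × 522) / (8.314 × 946) = 13.80 mol
For 6.325 mol Fe2O3, stoichiometry requires (3/1) × 6.325 = 18.98 mol CO; 13.80 mol is available, so CO is limiting.
n(CO2) = (3/3) × 13.80 = 13.80 mol
V(CO2) = nRT/P = 13.80 × 8.314 × 572.15 / 512 = 128.2 L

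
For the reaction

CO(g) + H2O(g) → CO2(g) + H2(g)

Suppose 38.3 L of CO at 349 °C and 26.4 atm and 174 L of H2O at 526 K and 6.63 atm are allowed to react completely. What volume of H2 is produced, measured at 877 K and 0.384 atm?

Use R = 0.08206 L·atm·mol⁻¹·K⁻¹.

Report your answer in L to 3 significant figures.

n(CO) = PV/RT = (26.4 × 38.3) / (0.08206 × 622.15) = 19.81 mol
n(H2O) = PV/RT = (6.63 × 174) / (0.08206 × 526) = 26.73 mol
For 19.81 mol CO, stoichiometry requires (1/1) × 19.81 = 19.81 mol H2O; 26.73 mol is available, so CO is limiting.
n(H2) = (1/1) × 19.81 = 19.81 mol
V(H2) = nRT/P = 19.81 × 0.08206 × 877 / 0.384 = 3713 L

3710 L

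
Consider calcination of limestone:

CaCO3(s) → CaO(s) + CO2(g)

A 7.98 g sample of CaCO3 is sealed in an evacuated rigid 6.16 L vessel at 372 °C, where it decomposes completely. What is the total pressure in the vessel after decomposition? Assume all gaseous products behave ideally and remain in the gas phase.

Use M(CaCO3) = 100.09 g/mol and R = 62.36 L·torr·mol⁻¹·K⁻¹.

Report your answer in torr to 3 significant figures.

n(CaCO3) = 7.98 / 100.09 = 0.07973 mol
n(gas produced) = (1/1) × 0.07973 = 0.07973 mol
P = nRT/V = 0.07973 × 62.36 × 645.15 / 6.16 = 520.7 torr

521 torr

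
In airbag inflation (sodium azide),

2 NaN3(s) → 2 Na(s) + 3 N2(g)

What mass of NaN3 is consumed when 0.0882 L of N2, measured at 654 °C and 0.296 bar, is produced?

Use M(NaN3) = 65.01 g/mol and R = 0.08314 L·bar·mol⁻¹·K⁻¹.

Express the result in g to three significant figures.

n(N2) = PV/RT = (0.296 × 0.0882) / (0.08314 × 927.15) = 0.0003387 mol
n(NaN3) = (2/3) × 0.0003387 = 0.0002258 mol
m(NaN3) = 0.0002258 × 65.01 = 0.01468 g

0.0147 g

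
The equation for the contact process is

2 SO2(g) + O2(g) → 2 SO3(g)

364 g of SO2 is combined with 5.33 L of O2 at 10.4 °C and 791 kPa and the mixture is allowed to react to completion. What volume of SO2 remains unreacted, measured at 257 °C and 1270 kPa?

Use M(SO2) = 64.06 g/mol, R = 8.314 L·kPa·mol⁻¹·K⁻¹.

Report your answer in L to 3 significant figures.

7.31 L

n(SO2) = 364 / 64.06 = 5.682 mol
n(O2) = PV/RT = (791 × 5.33) / (8.314 × 283.55) = 1.788 mol
For 5.682 mol SO2, stoichiometry requires (1/2) × 5.682 = 2.841 mol O2; 1.788 mol is available, so O2 is limiting.
n(SO2) consumed = (2/1) × 1.788 = 3.576 mol; remaining = 5.682 − 3.576 = 2.106 mol
V(SO2) = nRT/P = 2.106 × 8.314 × 530.15 / 1270 = 7.309 L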